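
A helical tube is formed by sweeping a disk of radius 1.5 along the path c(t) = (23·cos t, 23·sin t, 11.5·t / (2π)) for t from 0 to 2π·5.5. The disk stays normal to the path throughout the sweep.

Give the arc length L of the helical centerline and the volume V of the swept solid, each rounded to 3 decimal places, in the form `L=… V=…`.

L=797.336 V=5636.033

2πR = 2π·23 = 144.513262
per-turn = √(144.513262² + 11.5²) = √(20884.0829 + 132.25) = √21016.3329 = 144.970110
L = 5.5 × 144.970110 = 797.335607
V = π·1.5² × L = 7.068583 × 797.335607 = 5636.033294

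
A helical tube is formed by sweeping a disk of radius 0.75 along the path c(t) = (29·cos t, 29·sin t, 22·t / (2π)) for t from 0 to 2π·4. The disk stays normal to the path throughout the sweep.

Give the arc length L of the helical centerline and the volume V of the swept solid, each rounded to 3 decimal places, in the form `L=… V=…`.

2πR = 2π·29 = 182.212374
per-turn = √(182.212374² + 22²) = √(33201.3492 + 484) = √33685.3492 = 183.535689
L = 4 × 183.535689 = 734.142757
V = π·0.75² × L = 1.767146 × 734.142757 = 1297.337339

L=734.143 V=1297.337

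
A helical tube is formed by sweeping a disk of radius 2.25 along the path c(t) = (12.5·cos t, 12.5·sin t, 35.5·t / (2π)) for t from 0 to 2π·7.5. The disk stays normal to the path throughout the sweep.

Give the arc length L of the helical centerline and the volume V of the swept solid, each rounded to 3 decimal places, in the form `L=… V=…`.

L=646.427 V=10280.971

2πR = 2π·12.5 = 78.539816
per-turn = √(78.539816² + 35.5²) = √(6168.5028 + 1260.25) = √7428.7528 = 86.190213
L = 7.5 × 86.190213 = 646.426595
V = π·2.25² × L = 15.904313 × 646.426595 = 10280.970769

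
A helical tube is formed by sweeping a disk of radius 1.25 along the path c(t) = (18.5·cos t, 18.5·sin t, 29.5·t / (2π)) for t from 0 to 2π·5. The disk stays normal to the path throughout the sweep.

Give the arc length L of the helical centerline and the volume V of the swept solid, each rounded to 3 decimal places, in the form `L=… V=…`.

L=599.619 V=2943.375

2πR = 2π·18.5 = 116.238928
per-turn = √(116.238928² + 29.5²) = √(13511.4884 + 870.25) = √14381.7384 = 119.923886
L = 5 × 119.923886 = 599.619430
V = π·1.25² × L = 4.908739 × 599.619430 = 2943.374993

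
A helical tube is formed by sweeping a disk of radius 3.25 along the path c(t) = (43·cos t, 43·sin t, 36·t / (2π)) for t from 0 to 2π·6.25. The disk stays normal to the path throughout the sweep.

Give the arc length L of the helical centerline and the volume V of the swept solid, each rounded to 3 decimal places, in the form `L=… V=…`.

L=1703.530 V=56528.368

2πR = 2π·43 = 270.176968
per-turn = √(270.176968² + 36²) = √(72995.5942 + 1296) = √74291.5942 = 272.564844
L = 6.25 × 272.564844 = 1703.530275
V = π·3.25² × L = 33.183072 × 1703.530275 = 56528.368444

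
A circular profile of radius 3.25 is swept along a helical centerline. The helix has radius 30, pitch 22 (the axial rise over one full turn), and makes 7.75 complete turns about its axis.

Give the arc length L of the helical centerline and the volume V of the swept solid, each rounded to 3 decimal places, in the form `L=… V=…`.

L=1470.757 V=48804.228

2πR = 2π·30 = 188.495559
per-turn = √(188.495559² + 22²) = √(35530.5758 + 484) = √36014.5758 = 189.775066
L = 7.75 × 189.775066 = 1470.756765
V = π·3.25² × L = 33.183072 × 1470.756765 = 48804.228219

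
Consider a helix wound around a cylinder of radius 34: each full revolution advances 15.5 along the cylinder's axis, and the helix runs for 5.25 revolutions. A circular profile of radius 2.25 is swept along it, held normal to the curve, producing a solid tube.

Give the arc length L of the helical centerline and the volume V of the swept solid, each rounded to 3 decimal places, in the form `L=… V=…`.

L=1124.497 V=17884.349

2πR = 2π·34 = 213.628300
per-turn = √(213.628300² + 15.5²) = √(45637.0508 + 240.25) = √45877.3008 = 214.189871
L = 5.25 × 214.189871 = 1124.496822
V = π·2.25² × L = 15.904313 × 1124.496822 = 17884.349204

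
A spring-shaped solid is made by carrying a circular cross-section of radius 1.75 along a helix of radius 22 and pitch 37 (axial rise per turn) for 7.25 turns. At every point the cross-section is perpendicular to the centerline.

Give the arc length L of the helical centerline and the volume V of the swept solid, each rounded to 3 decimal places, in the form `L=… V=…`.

2πR = 2π·22 = 138.230077
per-turn = √(138.230077² + 37²) = √(19107.5541 + 1369) = √20476.5541 = 143.096311
L = 7.25 × 143.096311 = 1037.448252
V = π·1.75² × L = 9.621128 × 1037.448252 = 9981.421911

L=1037.448 V=9981.422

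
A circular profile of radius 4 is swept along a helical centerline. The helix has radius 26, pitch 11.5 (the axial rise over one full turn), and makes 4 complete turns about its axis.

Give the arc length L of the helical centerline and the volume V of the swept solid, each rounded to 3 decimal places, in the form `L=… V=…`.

L=655.068 V=32927.327

2πR = 2π·26 = 163.362818
per-turn = √(163.362818² + 11.5²) = √(26687.4103 + 132.25) = √26819.6603 = 163.767092
L = 4 × 163.767092 = 655.068367
V = π·4² × L = 50.265482 × 655.068367 = 32927.327485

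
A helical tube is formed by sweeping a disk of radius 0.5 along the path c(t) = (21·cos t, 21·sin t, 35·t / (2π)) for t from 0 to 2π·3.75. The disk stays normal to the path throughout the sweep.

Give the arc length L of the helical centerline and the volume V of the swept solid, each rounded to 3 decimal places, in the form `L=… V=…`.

2πR = 2π·21 = 131.946891
per-turn = √(131.946891² + 35²) = √(17409.9822 + 1225) = √18634.9822 = 136.510008
L = 3.75 × 136.510008 = 511.912528
V = π·0.5² × L = 0.785398 × 511.912528 = 402.055160

L=511.913 V=402.055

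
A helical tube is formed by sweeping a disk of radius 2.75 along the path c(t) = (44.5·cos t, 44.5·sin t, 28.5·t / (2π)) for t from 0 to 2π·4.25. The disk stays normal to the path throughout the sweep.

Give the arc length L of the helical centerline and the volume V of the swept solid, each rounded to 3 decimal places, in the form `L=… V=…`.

2πR = 2π·44.5 = 279.601746
per-turn = √(279.601746² + 28.5²) = √(78177.1365 + 812.25) = √78989.3865 = 281.050505
L = 4.25 × 281.050505 = 1194.464647
V = π·2.75² × L = 23.758294 × 1194.464647 = 28378.442785

L=1194.465 V=28378.443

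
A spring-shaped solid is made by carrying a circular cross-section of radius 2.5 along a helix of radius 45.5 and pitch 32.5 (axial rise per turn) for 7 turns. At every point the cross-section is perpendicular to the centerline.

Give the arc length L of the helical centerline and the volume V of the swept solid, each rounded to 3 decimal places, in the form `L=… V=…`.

L=2014.084 V=39546.454

2πR = 2π·45.5 = 285.884931
per-turn = √(285.884931² + 32.5²) = √(81730.1940 + 1056.25) = √82786.4440 = 287.726335
L = 7 × 287.726335 = 2014.084347
V = π·2.5² × L = 19.634954 × 2014.084347 = 39546.453683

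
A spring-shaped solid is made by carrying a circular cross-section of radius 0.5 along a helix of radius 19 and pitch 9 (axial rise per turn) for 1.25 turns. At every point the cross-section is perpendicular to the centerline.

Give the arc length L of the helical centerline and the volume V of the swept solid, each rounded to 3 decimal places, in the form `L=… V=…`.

L=149.649 V=117.534

2πR = 2π·19 = 119.380521
per-turn = √(119.380521² + 9²) = √(14251.7088 + 81) = √14332.7088 = 119.719291
L = 1.25 × 119.719291 = 149.649114
V = π·0.5² × L = 0.785398 × 149.649114 = 117.534140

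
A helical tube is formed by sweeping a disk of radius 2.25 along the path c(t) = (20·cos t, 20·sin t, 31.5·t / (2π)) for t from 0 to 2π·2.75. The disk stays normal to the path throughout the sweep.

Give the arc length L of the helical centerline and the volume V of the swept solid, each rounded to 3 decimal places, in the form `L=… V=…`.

L=356.267 V=5666.180

2πR = 2π·20 = 125.663706
per-turn = √(125.663706² + 31.5²) = √(15791.3670 + 992.25) = √16783.6170 = 129.551600
L = 2.75 × 129.551600 = 356.266900
V = π·2.25² × L = 15.904313 × 356.266900 = 5666.180218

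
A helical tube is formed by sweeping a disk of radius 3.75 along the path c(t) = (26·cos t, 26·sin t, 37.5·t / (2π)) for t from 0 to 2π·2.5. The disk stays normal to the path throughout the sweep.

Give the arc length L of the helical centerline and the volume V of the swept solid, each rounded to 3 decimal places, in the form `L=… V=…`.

L=419.029 V=18512.138

2πR = 2π·26 = 163.362818
per-turn = √(163.362818² + 37.5²) = √(26687.4103 + 1406.25) = √28093.6603 = 167.611635
L = 2.5 × 167.611635 = 419.029088
V = π·3.75² × L = 44.178647 × 419.029088 = 18512.138047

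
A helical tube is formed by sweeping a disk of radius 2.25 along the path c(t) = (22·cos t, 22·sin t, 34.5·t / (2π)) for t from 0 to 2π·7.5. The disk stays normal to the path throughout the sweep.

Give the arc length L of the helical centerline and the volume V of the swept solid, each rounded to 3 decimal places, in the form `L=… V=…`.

L=1068.528 V=16994.199

2πR = 2π·22 = 138.230077
per-turn = √(138.230077² + 34.5²) = √(19107.5541 + 1190.25) = √20297.8041 = 142.470362
L = 7.5 × 142.470362 = 1068.527717
V = π·2.25² × L = 15.904313 × 1068.527717 = 16994.199054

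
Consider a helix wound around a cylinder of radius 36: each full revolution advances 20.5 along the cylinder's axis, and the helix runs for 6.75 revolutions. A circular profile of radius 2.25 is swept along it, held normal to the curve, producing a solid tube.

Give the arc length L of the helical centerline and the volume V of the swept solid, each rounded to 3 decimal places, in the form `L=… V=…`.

L=1533.072 V=24382.451

2πR = 2π·36 = 226.194671
per-turn = √(226.194671² + 20.5²) = √(51164.0292 + 420.25) = √51584.2792 = 227.121728
L = 6.75 × 227.121728 = 1533.071662
V = π·2.25² × L = 15.904313 × 1533.071662 = 24382.451276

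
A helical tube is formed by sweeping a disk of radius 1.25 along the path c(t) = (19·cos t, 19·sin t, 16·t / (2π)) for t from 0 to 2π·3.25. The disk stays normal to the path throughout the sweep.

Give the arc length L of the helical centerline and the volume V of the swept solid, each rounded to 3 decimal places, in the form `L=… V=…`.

2πR = 2π·19 = 119.380521
per-turn = √(119.380521² + 16²) = √(14251.7088 + 256) = √14507.7088 = 120.447950
L = 3.25 × 120.447950 = 391.455839
V = π·1.25² × L = 4.908739 × 391.455839 = 1921.554355

L=391.456 V=1921.554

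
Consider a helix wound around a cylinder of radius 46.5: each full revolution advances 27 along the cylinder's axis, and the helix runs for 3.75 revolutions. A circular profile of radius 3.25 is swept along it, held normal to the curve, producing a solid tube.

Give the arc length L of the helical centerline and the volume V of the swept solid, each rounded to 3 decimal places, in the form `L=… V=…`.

2πR = 2π·46.5 = 292.168117
per-turn = √(292.168117² + 27²) = √(85362.2085 + 729) = √86091.2085 = 293.413034
L = 3.75 × 293.413034 = 1100.298877
V = π·3.25² × L = 33.183072 × 1100.298877 = 36511.297306

L=1100.299 V=36511.297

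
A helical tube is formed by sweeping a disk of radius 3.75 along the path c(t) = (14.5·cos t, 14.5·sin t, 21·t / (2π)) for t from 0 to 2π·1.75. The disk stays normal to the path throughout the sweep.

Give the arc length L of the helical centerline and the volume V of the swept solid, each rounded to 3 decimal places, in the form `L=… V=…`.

2πR = 2π·14.5 = 91.106187
per-turn = √(91.106187² + 21²) = √(8300.3373 + 441) = √8741.3373 = 93.495119
L = 1.75 × 93.495119 = 163.616458
V = π·3.75² × L = 44.178647 × 163.616458 = 7228.353712

L=163.616 V=7228.354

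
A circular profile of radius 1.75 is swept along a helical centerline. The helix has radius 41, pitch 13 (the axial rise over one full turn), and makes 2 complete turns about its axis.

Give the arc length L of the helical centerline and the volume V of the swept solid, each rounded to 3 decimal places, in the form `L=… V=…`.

2πR = 2π·41 = 257.610598
per-turn = √(257.610598² + 13²) = √(66363.2200 + 169) = √66532.2200 = 257.938403
L = 2 × 257.938403 = 515.876807
V = π·1.75² × L = 9.621128 × 515.876807 = 4963.316535

L=515.877 V=4963.317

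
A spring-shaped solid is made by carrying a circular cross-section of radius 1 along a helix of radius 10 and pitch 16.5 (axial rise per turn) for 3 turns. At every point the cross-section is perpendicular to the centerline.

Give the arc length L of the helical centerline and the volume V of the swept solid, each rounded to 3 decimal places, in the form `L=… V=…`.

L=194.887 V=612.255

2πR = 2π·10 = 62.831853
per-turn = √(62.831853² + 16.5²) = √(3947.8418 + 272.25) = √4220.0918 = 64.962233
L = 3 × 64.962233 = 194.886700
V = π·1² × L = 3.141593 × 194.886700 = 612.254625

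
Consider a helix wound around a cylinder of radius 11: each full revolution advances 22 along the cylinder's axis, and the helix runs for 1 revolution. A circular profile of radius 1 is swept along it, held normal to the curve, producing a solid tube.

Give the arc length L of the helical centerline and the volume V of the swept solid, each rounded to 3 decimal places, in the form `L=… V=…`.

L=72.532 V=227.866

2πR = 2π·11 = 69.115038
per-turn = √(69.115038² + 22²) = √(4776.8885 + 484) = √5260.8885 = 72.531983
L = 1 × 72.531983 = 72.531983
V = π·1² × L = 3.141593 × 72.531983 = 227.865944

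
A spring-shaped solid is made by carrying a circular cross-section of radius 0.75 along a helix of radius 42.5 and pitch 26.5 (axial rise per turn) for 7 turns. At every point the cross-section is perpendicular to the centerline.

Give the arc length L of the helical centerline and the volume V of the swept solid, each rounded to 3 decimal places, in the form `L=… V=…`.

L=1878.429 V=3319.459

2πR = 2π·42.5 = 267.035376
per-turn = √(267.035376² + 26.5²) = √(71307.8918 + 702.25) = √72010.1418 = 268.347055
L = 7 × 268.347055 = 1878.429383
V = π·0.75² × L = 1.767146 × 1878.429383 = 3319.458722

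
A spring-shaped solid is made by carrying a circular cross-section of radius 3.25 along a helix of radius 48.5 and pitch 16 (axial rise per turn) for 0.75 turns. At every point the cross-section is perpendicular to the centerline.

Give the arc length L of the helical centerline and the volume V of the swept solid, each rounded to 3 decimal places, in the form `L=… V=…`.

L=228.866 V=7594.466

2πR = 2π·48.5 = 304.734487
per-turn = √(304.734487² + 16²) = √(92863.1078 + 256) = √93119.1078 = 305.154236
L = 0.75 × 305.154236 = 228.865677
V = π·3.25² × L = 33.183072 × 228.865677 = 7594.466333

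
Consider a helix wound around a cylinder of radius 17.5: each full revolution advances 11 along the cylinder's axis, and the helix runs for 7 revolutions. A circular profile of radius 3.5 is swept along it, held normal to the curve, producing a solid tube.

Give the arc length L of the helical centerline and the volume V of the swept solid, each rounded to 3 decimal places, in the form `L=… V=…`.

L=773.532 V=29769.006

2πR = 2π·17.5 = 109.955743
per-turn = √(109.955743² + 11²) = √(12090.2654 + 121) = √12211.2654 = 110.504594
L = 7 × 110.504594 = 773.532161
V = π·3.5² × L = 38.484510 × 773.532161 = 29769.006192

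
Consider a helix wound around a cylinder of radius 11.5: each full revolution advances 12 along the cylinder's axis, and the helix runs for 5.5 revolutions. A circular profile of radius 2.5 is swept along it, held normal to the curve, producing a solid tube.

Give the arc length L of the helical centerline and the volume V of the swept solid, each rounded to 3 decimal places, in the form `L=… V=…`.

2πR = 2π·11.5 = 72.256631
per-turn = √(72.256631² + 12²) = √(5221.0207 + 144) = √5365.0207 = 73.246302
L = 5.5 × 73.246302 = 402.854660
V = π·2.5² × L = 19.634954 × 402.854660 = 7910.032751

L=402.855 V=7910.033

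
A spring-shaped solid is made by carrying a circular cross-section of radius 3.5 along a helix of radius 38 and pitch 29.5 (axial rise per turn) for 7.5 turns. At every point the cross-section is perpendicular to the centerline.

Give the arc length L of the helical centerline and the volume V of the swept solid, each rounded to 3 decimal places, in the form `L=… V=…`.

L=1804.324 V=69438.535

2πR = 2π·38 = 238.761042
per-turn = √(238.761042² + 29.5²) = √(57006.8350 + 870.25) = √57877.0850 = 240.576568
L = 7.5 × 240.576568 = 1804.324259
V = π·3.5² × L = 38.484510 × 1804.324259 = 69438.535009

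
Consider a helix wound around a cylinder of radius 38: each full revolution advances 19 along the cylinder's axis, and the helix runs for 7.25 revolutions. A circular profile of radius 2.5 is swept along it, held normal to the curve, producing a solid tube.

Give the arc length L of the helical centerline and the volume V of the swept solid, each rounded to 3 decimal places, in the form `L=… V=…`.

L=1736.490 V=34095.898

2πR = 2π·38 = 238.761042
per-turn = √(238.761042² + 19²) = √(57006.8350 + 361) = √57367.8350 = 239.515835
L = 7.25 × 239.515835 = 1736.489801
V = π·2.5² × L = 19.634954 × 1736.489801 = 34095.897508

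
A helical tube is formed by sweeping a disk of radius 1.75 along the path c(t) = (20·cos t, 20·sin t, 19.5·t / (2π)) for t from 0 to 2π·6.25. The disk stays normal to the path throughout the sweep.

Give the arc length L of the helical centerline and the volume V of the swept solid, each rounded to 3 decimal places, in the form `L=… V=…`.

L=794.798 V=7646.852

2πR = 2π·20 = 125.663706
per-turn = √(125.663706² + 19.5²) = √(15791.3670 + 380.25) = √16171.6170 = 127.167673
L = 6.25 × 127.167673 = 794.797956
V = π·1.75² × L = 9.621128 × 794.797956 = 7646.852472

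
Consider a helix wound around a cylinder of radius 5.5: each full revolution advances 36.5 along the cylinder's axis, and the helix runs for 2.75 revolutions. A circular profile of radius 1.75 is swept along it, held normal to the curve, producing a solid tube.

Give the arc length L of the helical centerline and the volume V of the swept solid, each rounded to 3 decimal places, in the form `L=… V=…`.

L=138.226 V=1329.891

2πR = 2π·5.5 = 34.557519
per-turn = √(34.557519² + 36.5²) = √(1194.2221 + 1332.25) = √2526.4721 = 50.264024
L = 2.75 × 50.264024 = 138.226067
V = π·1.75² × L = 9.621128 × 138.226067 = 1329.890611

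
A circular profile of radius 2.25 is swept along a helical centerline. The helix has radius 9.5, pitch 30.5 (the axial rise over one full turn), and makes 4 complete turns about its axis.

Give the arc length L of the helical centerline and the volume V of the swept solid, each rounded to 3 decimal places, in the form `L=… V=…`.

L=268.125 V=4264.339

2πR = 2π·9.5 = 59.690260
per-turn = √(59.690260² + 30.5²) = √(3562.9272 + 930.25) = √4493.1772 = 67.031166
L = 4 × 67.031166 = 268.124663
V = π·2.25² × L = 15.904313 × 268.124663 = 4264.338515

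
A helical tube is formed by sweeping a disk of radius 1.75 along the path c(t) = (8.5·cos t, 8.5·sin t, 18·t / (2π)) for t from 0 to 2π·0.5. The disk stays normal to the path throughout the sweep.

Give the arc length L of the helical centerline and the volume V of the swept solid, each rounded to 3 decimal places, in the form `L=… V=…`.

L=28.179 V=271.118

2πR = 2π·8.5 = 53.407075
per-turn = √(53.407075² + 18²) = √(2852.3157 + 324) = √3176.3157 = 56.358812
L = 0.5 × 56.358812 = 28.179406
V = π·1.75² × L = 9.621128 × 28.179406 = 271.117657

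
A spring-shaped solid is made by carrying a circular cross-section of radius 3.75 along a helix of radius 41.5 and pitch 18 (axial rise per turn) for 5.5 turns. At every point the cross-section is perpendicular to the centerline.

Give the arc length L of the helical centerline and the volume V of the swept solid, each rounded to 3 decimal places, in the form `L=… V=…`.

2πR = 2π·41.5 = 260.752190
per-turn = √(260.752190² + 18²) = √(67991.7047 + 324) = √68315.7047 = 261.372731
L = 5.5 × 261.372731 = 1437.550023
V = π·3.75² × L = 44.178647 × 1437.550023 = 63509.014553

L=1437.550 V=63509.015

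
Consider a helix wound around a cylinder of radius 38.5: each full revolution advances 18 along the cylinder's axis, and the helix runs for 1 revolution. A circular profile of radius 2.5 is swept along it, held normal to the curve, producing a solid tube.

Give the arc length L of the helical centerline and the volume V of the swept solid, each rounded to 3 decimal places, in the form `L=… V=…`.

L=242.571 V=4762.878

2πR = 2π·38.5 = 241.902634
per-turn = √(241.902634² + 18²) = √(58516.8845 + 324) = √58840.8845 = 242.571401
L = 1 × 242.571401 = 242.571401
V = π·2.5² × L = 19.634954 × 242.571401 = 4762.878317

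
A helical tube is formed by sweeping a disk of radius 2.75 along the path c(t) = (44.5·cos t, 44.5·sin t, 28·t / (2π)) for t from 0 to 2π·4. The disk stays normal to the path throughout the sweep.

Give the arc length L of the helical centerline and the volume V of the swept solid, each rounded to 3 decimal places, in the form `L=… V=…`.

2πR = 2π·44.5 = 279.601746
per-turn = √(279.601746² + 28²) = √(78177.1365 + 784) = √78961.1365 = 281.000243
L = 4 × 281.000243 = 1124.000971
V = π·2.75² × L = 23.758294 × 1124.000971 = 26704.346029

L=1124.001 V=26704.346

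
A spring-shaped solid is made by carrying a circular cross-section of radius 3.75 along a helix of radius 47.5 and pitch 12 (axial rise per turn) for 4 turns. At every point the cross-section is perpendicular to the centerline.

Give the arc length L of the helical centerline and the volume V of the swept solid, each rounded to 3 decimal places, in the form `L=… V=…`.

L=1194.770 V=52783.313

2πR = 2π·47.5 = 298.451302
per-turn = √(298.451302² + 12²) = √(89073.1797 + 144) = √89217.1797 = 298.692450
L = 4 × 298.692450 = 1194.769800
V = π·3.75² × L = 44.178647 × 1194.769800 = 52783.312881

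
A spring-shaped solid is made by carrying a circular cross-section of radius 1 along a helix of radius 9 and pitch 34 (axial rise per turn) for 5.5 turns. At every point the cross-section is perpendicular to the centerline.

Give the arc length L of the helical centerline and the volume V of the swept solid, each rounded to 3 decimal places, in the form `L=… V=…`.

2πR = 2π·9 = 56.548668
per-turn = √(56.548668² + 34²) = √(3197.7518 + 1156) = √4353.7518 = 65.982966
L = 5.5 × 65.982966 = 362.906314
V = π·1² × L = 3.141593 × 362.906314 = 1140.103810

L=362.906 V=1140.104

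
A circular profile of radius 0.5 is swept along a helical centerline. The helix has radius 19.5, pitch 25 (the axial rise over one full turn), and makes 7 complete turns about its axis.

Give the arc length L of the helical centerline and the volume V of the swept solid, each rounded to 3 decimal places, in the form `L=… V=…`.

2πR = 2π·19.5 = 122.522113
per-turn = √(122.522113² + 25²) = √(15011.6683 + 625) = √15636.6683 = 125.046664
L = 7 × 125.046664 = 875.326651
V = π·0.5² × L = 0.785398 × 875.326651 = 687.479944

L=875.327 V=687.480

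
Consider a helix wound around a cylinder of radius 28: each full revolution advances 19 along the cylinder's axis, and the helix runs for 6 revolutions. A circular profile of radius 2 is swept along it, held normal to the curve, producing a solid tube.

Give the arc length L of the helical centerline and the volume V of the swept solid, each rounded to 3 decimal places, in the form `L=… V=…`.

L=1061.713 V=13341.881

2πR = 2π·28 = 175.929189
per-turn = √(175.929189² + 19²) = √(30951.0794 + 361) = √31312.0794 = 176.952195
L = 6 × 176.952195 = 1061.713171
V = π·2² × L = 12.566371 × 1061.713171 = 13341.881199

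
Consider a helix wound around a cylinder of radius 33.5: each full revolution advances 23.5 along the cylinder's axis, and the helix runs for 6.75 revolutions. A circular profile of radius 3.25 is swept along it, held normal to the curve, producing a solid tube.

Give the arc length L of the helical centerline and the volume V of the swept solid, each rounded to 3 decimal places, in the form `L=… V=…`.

L=1429.613 V=47438.944

2πR = 2π·33.5 = 210.486708
per-turn = √(210.486708² + 23.5²) = √(44304.6542 + 552.25) = √44856.9042 = 211.794486
L = 6.75 × 211.794486 = 1429.612778
V = π·3.25² × L = 33.183072 × 1429.612778 = 47438.944328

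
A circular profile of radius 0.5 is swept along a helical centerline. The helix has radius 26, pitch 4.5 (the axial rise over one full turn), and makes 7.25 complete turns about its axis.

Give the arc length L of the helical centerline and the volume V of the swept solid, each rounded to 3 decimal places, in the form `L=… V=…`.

2πR = 2π·26 = 163.362818
per-turn = √(163.362818² + 4.5²) = √(26687.4103 + 20.25) = √26707.6603 = 163.424785
L = 7.25 × 163.424785 = 1184.829690
V = π·0.5² × L = 0.785398 × 1184.829690 = 930.563063

L=1184.830 V=930.563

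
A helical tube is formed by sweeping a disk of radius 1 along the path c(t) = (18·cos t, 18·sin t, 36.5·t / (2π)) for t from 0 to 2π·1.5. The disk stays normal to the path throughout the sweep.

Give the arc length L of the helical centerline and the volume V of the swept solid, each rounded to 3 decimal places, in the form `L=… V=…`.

L=178.262 V=560.026

2πR = 2π·18 = 113.097336
per-turn = √(113.097336² + 36.5²) = √(12791.0073 + 1332.25) = √14123.2573 = 118.841311
L = 1.5 × 118.841311 = 178.261967
V = π·1² × L = 3.141593 × 178.261967 = 560.026486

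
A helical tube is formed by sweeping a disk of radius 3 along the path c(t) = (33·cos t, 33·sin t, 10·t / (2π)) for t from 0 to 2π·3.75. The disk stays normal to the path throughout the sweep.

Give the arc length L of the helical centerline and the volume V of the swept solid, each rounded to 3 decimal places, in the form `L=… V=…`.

2πR = 2π·33 = 207.345115
per-turn = √(207.345115² + 10²) = √(42991.9968 + 100) = √43091.9968 = 207.586119
L = 3.75 × 207.586119 = 778.447946
V = π·3² × L = 28.274334 × 778.447946 = 22010.097135

L=778.448 V=22010.097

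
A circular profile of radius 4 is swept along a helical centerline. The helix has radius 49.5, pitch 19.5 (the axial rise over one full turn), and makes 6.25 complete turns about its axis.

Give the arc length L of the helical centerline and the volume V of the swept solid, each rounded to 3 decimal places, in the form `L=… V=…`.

2πR = 2π·49.5 = 311.017673
per-turn = √(311.017673² + 19.5²) = √(96731.9927 + 380.25) = √97112.2427 = 311.628373
L = 6.25 × 311.628373 = 1947.677330
V = π·4² × L = 50.265482 × 1947.677330 = 97900.940664

L=1947.677 V=97900.941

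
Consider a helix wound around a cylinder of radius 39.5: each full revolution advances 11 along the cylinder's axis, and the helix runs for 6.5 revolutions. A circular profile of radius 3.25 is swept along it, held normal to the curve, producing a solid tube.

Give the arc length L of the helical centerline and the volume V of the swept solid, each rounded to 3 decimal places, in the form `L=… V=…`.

L=1614.792 V=53583.745

2πR = 2π·39.5 = 248.185820
per-turn = √(248.185820² + 11²) = √(61596.2011 + 121) = √61717.2011 = 248.429469
L = 6.5 × 248.429469 = 1614.791548
V = π·3.25² × L = 33.183072 × 1614.791548 = 53583.744870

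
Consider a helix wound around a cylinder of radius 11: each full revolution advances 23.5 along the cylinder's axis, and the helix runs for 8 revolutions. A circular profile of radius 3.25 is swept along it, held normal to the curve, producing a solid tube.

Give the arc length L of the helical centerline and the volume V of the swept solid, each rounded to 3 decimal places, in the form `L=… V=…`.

2πR = 2π·11 = 69.115038
per-turn = √(69.115038² + 23.5²) = √(4776.8885 + 552.25) = √5329.1385 = 73.000949
L = 8 × 73.000949 = 584.007591
V = π·3.25² × L = 33.183072 × 584.007591 = 19379.166165

L=584.008 V=19379.166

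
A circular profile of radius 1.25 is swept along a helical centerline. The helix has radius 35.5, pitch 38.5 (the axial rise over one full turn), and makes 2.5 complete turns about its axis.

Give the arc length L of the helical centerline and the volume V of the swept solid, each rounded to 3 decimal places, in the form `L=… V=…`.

L=565.878 V=2777.749

2πR = 2π·35.5 = 223.053078
per-turn = √(223.053078² + 38.5²) = √(49752.6758 + 1482.25) = √51234.9258 = 226.351333
L = 2.5 × 226.351333 = 565.878332
V = π·1.25² × L = 4.908739 × 565.878332 = 2777.748765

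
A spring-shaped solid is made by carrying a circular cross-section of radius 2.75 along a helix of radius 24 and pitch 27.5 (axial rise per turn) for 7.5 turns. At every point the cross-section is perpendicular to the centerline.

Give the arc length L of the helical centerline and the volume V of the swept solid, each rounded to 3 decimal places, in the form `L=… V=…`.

L=1149.626 V=27313.151

2πR = 2π·24 = 150.796447
per-turn = √(150.796447² + 27.5²) = √(22739.5685 + 756.25) = √23495.8185 = 153.283458
L = 7.5 × 153.283458 = 1149.625936
V = π·2.75² × L = 23.758294 × 1149.625936 = 27313.151488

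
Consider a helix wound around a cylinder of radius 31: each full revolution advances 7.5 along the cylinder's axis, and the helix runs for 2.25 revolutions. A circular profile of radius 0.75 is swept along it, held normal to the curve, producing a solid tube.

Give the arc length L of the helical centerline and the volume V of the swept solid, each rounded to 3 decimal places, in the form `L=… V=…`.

2πR = 2π·31 = 194.778745
per-turn = √(194.778745² + 7.5²) = √(37938.7593 + 56.25) = √37995.0093 = 194.923086
L = 2.25 × 194.923086 = 438.576943
V = π·0.75² × L = 1.767146 × 438.576943 = 775.029432

L=438.577 V=775.029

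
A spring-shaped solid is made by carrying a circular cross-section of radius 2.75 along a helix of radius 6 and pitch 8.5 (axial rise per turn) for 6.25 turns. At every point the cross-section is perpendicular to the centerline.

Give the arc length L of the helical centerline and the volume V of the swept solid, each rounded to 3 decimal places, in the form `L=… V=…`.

L=241.534 V=5738.442

2πR = 2π·6 = 37.699112
per-turn = √(37.699112² + 8.5²) = √(1421.2230 + 72.25) = √1493.4730 = 38.645479
L = 6.25 × 38.645479 = 241.534243
V = π·2.75² × L = 23.758294 × 241.534243 = 5738.441655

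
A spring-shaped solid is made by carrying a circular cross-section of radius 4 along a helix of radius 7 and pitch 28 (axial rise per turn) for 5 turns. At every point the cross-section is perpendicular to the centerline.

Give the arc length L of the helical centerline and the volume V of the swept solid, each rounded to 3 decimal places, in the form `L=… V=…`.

L=260.693 V=13103.881

2πR = 2π·7 = 43.982297
per-turn = √(43.982297² + 28²) = √(1934.4425 + 784) = √2718.4425 = 52.138685
L = 5 × 52.138685 = 260.693424
V = π·4² × L = 50.265482 × 260.693424 = 13103.880755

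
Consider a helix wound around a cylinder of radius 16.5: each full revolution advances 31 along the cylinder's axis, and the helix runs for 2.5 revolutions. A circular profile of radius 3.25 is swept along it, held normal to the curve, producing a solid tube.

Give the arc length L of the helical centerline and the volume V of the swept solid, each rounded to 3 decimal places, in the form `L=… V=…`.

L=270.520 V=8976.695

2πR = 2π·16.5 = 103.672558
per-turn = √(103.672558² + 31²) = √(10747.9992 + 961) = √11708.9992 = 108.208129
L = 2.5 × 108.208129 = 270.520323
V = π·3.25² × L = 33.183072 × 270.520323 = 8976.695452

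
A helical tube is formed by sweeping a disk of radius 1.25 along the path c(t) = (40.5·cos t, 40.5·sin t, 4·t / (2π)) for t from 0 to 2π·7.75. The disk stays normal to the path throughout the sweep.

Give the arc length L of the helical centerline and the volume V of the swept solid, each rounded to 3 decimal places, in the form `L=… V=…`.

2πR = 2π·40.5 = 254.469005
per-turn = √(254.469005² + 4²) = √(64754.4745 + 16) = √64770.4745 = 254.500441
L = 7.75 × 254.500441 = 1972.378418
V = π·1.25² × L = 4.908739 × 1972.378418 = 9681.889918

L=1972.378 V=9681.890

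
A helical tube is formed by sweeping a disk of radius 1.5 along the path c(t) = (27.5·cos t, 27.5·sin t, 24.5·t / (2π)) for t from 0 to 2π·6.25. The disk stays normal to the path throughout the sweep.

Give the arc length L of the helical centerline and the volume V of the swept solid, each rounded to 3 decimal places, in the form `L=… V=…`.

L=1090.724 V=7709.877

2πR = 2π·27.5 = 172.787596
per-turn = √(172.787596² + 24.5²) = √(29855.5533 + 600.25) = √30455.8033 = 174.515911
L = 6.25 × 174.515911 = 1090.724446
V = π·1.5² × L = 7.068583 × 1090.724446 = 7709.876789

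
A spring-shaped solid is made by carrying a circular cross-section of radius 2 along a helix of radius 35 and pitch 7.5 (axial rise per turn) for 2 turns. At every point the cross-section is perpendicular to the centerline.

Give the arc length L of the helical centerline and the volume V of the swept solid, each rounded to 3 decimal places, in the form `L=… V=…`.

2πR = 2π·35 = 219.911486
per-turn = √(219.911486² + 7.5²) = √(48361.0616 + 56.25) = √48417.3116 = 220.039341
L = 2 × 220.039341 = 440.078682
V = π·2² × L = 12.566371 × 440.078682 = 5530.191816

L=440.079 V=5530.192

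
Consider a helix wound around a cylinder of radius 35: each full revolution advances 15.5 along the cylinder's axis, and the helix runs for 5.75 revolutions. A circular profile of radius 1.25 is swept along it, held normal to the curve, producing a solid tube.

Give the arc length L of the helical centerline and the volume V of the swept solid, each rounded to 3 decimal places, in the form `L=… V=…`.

2πR = 2π·35 = 219.911486
per-turn = √(219.911486² + 15.5²) = √(48361.0616 + 240.25) = √48601.3116 = 220.457052
L = 5.75 × 220.457052 = 1267.628046
V = π·1.25² × L = 4.908739 × 1267.628046 = 6222.454621

L=1267.628 V=6222.455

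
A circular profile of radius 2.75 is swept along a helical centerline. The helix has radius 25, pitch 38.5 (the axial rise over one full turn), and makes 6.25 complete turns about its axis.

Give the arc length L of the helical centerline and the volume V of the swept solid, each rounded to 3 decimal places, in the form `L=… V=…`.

2πR = 2π·25 = 157.079633
per-turn = √(157.079633² + 38.5²) = √(24674.0110 + 1482.25) = √26156.2610 = 161.728974
L = 6.25 × 161.728974 = 1010.806087
V = π·2.75² × L = 23.758294 × 1010.806087 = 24015.028638

L=1010.806 V=24015.029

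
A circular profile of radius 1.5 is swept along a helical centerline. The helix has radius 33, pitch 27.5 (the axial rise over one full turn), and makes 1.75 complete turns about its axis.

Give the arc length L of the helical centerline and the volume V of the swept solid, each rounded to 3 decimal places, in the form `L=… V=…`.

2πR = 2π·33 = 207.345115
per-turn = √(207.345115² + 27.5²) = √(42991.9968 + 756.25) = √43748.2468 = 209.160816
L = 1.75 × 209.160816 = 366.031427
V = π·1.5² × L = 7.068583 × 366.031427 = 2587.323696

L=366.031 V=2587.324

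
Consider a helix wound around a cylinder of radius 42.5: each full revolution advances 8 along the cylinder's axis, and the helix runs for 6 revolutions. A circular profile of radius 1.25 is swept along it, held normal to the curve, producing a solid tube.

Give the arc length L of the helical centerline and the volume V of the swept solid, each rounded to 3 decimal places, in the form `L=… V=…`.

L=1602.931 V=7868.370

2πR = 2π·42.5 = 267.035376
per-turn = √(267.035376² + 8²) = √(71307.8918 + 64) = √71371.8918 = 267.155183
L = 6 × 267.155183 = 1602.931098
V = π·1.25² × L = 4.908739 × 1602.931098 = 7868.369627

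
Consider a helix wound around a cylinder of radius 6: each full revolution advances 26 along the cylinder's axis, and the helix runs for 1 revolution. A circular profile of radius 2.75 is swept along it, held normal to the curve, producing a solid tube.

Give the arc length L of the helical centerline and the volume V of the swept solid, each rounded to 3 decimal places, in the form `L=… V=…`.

2πR = 2π·6 = 37.699112
per-turn = √(37.699112² + 26²) = √(1421.2230 + 676) = √2097.2230 = 45.795448
L = 1 × 45.795448 = 45.795448
V = π·2.75² × L = 23.758294 × 45.795448 = 1088.021732

L=45.795 V=1088.022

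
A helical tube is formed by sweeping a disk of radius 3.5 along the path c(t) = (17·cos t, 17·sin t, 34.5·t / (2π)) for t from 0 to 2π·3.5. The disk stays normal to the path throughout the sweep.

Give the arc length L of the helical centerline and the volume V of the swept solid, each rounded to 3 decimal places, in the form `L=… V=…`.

2πR = 2π·17 = 106.814150
per-turn = √(106.814150² + 34.5²) = √(11409.2627 + 1190.25) = √12599.5127 = 112.247551
L = 3.5 × 112.247551 = 392.866428
V = π·3.5² × L = 38.484510 × 392.866428 = 15119.271988

L=392.866 V=15119.272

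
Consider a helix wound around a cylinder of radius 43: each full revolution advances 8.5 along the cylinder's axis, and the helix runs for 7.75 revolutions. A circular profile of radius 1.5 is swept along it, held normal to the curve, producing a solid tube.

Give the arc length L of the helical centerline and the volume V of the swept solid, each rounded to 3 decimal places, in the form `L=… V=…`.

L=2094.907 V=14808.028

2πR = 2π·43 = 270.176968
per-turn = √(270.176968² + 8.5²) = √(72995.5942 + 72.25) = √73067.8442 = 270.310644
L = 7.75 × 270.310644 = 2094.907489
V = π·1.5² × L = 7.068583 × 2094.907489 = 14808.028452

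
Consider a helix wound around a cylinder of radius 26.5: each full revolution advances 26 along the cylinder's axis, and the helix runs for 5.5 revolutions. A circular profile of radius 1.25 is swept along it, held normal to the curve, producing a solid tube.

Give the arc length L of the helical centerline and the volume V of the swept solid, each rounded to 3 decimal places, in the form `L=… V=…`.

2πR = 2π·26.5 = 166.504411
per-turn = √(166.504411² + 26²) = √(27723.7188 + 676) = √28399.7188 = 168.522161
L = 5.5 × 168.522161 = 926.871886
V = π·1.25² × L = 4.908739 × 926.871886 = 4549.771730

L=926.872 V=4549.772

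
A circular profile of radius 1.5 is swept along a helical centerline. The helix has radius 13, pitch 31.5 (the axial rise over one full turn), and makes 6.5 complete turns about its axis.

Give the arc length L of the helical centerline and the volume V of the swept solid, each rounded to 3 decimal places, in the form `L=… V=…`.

L=569.042 V=4022.318

2πR = 2π·13 = 81.681409
per-turn = √(81.681409² + 31.5²) = √(6671.8526 + 992.25) = √7664.1026 = 87.544860
L = 6.5 × 87.544860 = 569.041592
V = π·1.5² × L = 7.068583 × 569.041592 = 4022.317994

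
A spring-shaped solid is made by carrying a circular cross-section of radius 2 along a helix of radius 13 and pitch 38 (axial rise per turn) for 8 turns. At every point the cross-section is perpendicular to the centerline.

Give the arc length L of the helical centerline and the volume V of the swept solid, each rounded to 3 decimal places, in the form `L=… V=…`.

2πR = 2π·13 = 81.681409
per-turn = √(81.681409² + 38²) = √(6671.8526 + 1444) = √8115.8526 = 90.088027
L = 8 × 90.088027 = 720.704215
V = π·2² × L = 12.566371 × 720.704215 = 9056.636263

L=720.704 V=9056.636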